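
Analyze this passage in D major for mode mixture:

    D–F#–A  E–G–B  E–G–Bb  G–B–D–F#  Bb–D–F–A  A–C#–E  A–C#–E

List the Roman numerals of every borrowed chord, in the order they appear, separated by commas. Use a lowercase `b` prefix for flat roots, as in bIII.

In D major the diatonic chords are D, Em, F#m, G, A, Bm, C#dim. Of the given chords, D–F#–A = D, E–G–B = Em, G–B–D–F# = Gmaj7 and A–C#–E = A are diatonic. E–G–Bb doesn't fit — on degree 2 D major would have Em (ii). Edim is the degree-2 chord of D minor, so it is the borrowed ii°. Bb–D–F–A is not: scale degree 6 in D major carries Bm (vi). In D minor the chord on that degree is Bbmaj7, so here it functions as bVImaj7, borrowed from the parallel minor.

ii°, bVImaj7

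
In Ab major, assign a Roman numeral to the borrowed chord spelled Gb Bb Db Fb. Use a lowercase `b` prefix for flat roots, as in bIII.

In Ab major scale degree 7 is G; Gb is its lowered form, from Ab minor. The diatonic chord on degree 7 would be Gdim (vii°), but Gb–Bb–Db–Fb is the dominant-seventh chord from Ab minor. As a borrowed chord it is labeled bVII7.

bVII7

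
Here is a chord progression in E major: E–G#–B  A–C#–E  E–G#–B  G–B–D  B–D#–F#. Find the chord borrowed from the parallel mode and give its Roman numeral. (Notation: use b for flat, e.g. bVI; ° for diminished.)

E major has the diatonic set E, F#m, G#m, A, B, C#m, D#dim. Of the given chords, E–G#–B = E, A–C#–E = A and B–D#–F# = B are diatonic. G–B–D doesn't fit — on degree 3 E major would have G#m (iii). G is the degree-3 chord of E minor, so it is the borrowed bIII.

bIII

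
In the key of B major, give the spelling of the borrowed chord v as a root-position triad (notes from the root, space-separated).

F# A C#

The root, F#, is scale degree 5 — the same note in B major and B minor; only the chord quality changes. In B minor the chord on F# is F#–A–C#.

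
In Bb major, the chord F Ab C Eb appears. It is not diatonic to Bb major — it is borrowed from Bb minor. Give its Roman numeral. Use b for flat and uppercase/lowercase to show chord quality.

v7

F is scale degree 5 in Bb major. The diatonic chord on degree 5 would be F (V), but F–Ab–C–Eb is the minor-seventh chord from Bb minor. As a borrowed chord it is labeled v7.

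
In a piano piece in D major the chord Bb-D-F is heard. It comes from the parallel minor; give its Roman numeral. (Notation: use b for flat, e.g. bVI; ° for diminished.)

Bb is the lowered form of scale degree 6 in D major (the diatonic degree 6 is B). The diatonic chord on degree 6 would be Bm (vi), but Bb–D–F is the major chord from D minor. As a borrowed chord it is labeled bVI.

bVI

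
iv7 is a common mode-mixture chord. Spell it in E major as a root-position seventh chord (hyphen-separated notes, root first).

A-C-E-G

The root, A, is scale degree 4 — the same note in E major and E minor; only the chord quality changes. In E minor the chord on A is A–C–E–G.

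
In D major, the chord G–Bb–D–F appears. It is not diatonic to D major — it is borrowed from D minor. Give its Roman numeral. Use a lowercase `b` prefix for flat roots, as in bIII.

iv7

G is scale degree 4 in D major. Diatonically D major has G (IV) on that degree; G–Bb–D–F is instead the minor-seventh chord native to D minor, so it takes the label iv7.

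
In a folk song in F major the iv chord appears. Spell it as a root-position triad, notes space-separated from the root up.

Bb Db F

iv is built on scale degree 4, which is Bb in both F major and its parallel. Building the minor chord from the parallel minor on Bb: Bb–Db–F.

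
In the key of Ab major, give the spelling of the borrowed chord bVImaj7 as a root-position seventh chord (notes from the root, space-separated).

bVImaj7 is built on the lowered scale degree 6. In Ab major degree 6 is F; lowered it becomes Fb. In Ab minor the chord on Fb is Fb–Ab–Cb–Eb.

Fb Ab Cb Eb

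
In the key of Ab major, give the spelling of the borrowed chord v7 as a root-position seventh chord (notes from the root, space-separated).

The root, Eb, is scale degree 5 — the same note in Ab major and Ab minor; only the chord quality changes. Building the minor-seventh chord from the parallel minor on Eb: Eb–Gb–Bb–Db.

Eb Gb Bb Db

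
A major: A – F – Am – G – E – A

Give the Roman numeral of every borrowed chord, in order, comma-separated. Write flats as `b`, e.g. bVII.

The diatonic triads in A major are A, Bm, C#m, D, E, F#m, G#dim. Of the given chords, A and E are diatonic. F (F–A–C) is not: scale degree 6 in A major carries F#m (vi). In A minor the chord on that degree is F, so here it functions as bVI, borrowed from the parallel minor. Am (A–C–E) is not: scale degree 1 in A major carries A (I). In A minor the chord on that degree is Am, so here it functions as i, borrowed from the parallel minor. But G (G–B–D) is foreign: the diatonic vii° on degree 7 is G#dim, whereas G comes from A minor. It is labeled bVII.

bVI, i, bVII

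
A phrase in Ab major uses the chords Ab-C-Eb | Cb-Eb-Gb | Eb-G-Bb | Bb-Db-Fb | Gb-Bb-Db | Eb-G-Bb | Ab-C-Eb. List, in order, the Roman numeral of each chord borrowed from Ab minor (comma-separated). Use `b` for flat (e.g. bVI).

Ab major has the diatonic set Ab, Bbm, Cm, Db, Eb, Fm, Gdim. Ab–C–Eb = Ab and Eb–G–Bb = Eb both belong to that set. Cb–Eb–Gb doesn't fit — on degree 3 Ab major would have Cm (iii). Cb is the degree-3 chord of Ab minor, so it is the borrowed bIII. But Bb–Db–Fb is foreign: the diatonic ii on degree 2 is Bbm, whereas Bbdim comes from Ab minor. It is labeled ii°. But Gb–Bb–Db is foreign: the diatonic vii° on degree 7 is Gdim, whereas Gb comes from Ab minor. It is labeled bVII.

bIII, ii°, bVII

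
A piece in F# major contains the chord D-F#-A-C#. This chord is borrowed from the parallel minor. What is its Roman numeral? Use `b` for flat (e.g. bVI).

bVImaj7

D is the lowered form of scale degree 6 in F# major (the diatonic degree 6 is D#). D–F#–A–C# is a major-seventh chord — the form found in F# minor, not the diatonic vi (D#m). Borrowed into F# major it is written bVImaj7.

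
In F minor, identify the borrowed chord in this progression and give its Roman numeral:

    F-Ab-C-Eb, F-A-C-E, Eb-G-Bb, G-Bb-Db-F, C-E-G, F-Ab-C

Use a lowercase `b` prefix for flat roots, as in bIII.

Imaj7

In F minor (with V from harmonic minor) the diatonic chords are Fm, Gdim, Ab, Bbm, C, Db, Eb. F–Ab–C–Eb = Fm7, Eb–G–Bb = Eb, G–Bb–Db–F = Gm7b5, C–E–G = C and F–Ab–C = Fm all belong to that set. But F–A–C–E is foreign: the diatonic i on degree 1 is Fm, whereas Fmaj7 comes from F major. It is labeled Imaj7.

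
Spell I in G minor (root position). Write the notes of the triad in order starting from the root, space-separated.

The root, G, is scale degree 1 — the same note in G minor and G major; only the chord quality changes. In G major the chord on G is G–B–D.

G B D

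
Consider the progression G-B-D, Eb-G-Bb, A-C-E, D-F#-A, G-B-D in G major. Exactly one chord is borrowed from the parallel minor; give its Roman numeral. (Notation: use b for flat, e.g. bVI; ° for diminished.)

bVI

The diatonic triads in G major are G, Am, Bm, C, D, Em, F#dim. G–B–D = G, A–C–E = Am and D–F#–A = D all belong to that set. But Eb–G–Bb is foreign: the diatonic vi on degree 6 is Em, whereas Eb comes from G minor. It is labeled bVI.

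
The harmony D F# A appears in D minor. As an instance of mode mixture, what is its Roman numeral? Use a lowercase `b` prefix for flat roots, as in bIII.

The root D is the diatonic 1st degree of D minor; the borrowing shows in the chord quality. D–F#–A is a major chord — the form found in D major, not the diatonic i (Dm). Borrowed into D minor it is written I.

I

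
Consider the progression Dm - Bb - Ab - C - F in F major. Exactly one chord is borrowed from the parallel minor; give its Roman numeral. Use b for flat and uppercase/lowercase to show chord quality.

bIII

In F major the diatonic chords are F, Gm, Am, Bb, C, Dm, Edim. Of the given chords, Dm, Bb, C and F are diatonic. But Ab (Ab–C–Eb) is foreign: the diatonic iii on degree 3 is Am, whereas Ab comes from F minor. It is labeled bIII.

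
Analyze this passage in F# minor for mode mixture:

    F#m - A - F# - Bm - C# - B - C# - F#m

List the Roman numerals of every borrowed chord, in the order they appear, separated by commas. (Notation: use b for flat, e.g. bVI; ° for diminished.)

I, IV

In F# minor (with V from harmonic minor) the diatonic chords are F#m, G#dim, A, Bm, C#, D, E. Of the given chords, F#m, A, Bm and C# are diatonic. But F# (F#–A#–C#) is foreign: the diatonic i on degree 1 is F#m, whereas F# comes from F# major. It is labeled I. B (B–D#–F#) is not: scale degree 4 in F# minor carries Bm (iv). In F# major the chord on that degree is B, so here it functions as IV, borrowed from the parallel major.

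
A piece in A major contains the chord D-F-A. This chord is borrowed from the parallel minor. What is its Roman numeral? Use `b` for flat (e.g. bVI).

iv

D is scale degree 4 in A major. Diatonically A major has D (IV) on that degree; D–F–A is instead the minor chord native to A minor, so it takes the label iv.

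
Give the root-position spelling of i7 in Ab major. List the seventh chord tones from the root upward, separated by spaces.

The root, Ab, is scale degree 1 — the same note in Ab major and Ab minor; only the chord quality changes. Stacking thirds in Ab minor on Ab gives Ab–Cb–Eb–Gb.

Ab Cb Eb Gb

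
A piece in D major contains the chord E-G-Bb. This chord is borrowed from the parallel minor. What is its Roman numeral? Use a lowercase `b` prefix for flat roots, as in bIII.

The root E is the diatonic 2nd degree of D major; the borrowing shows in the chord quality. Diatonically D major has Em (ii) on that degree; E–G–Bb is instead the diminished chord native to D minor, so it takes the label ii°.

ii°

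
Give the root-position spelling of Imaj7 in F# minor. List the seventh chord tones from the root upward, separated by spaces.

Imaj7 is built on scale degree 1, which is F# in both F# minor and its parallel. Stacking thirds in F# major on F# gives F#–A#–C#–E#.

F# A# C# E#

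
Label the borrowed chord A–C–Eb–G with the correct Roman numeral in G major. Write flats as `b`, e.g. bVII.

iiø7

A is scale degree 2 in G major. The diatonic chord on degree 2 would be Am (ii), but A–C–Eb–G is the half-diminished-seventh chord from G minor. As a borrowed chord it is labeled iiø7.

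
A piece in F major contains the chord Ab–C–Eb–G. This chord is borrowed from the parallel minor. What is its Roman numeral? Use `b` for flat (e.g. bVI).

In F major scale degree 3 is A; Ab is its lowered form, from F minor. Diatonically F major has Am (iii) on that degree; Ab–C–Eb–G is instead the major-seventh chord native to F minor, so it takes the label bIIImaj7.

bIIImaj7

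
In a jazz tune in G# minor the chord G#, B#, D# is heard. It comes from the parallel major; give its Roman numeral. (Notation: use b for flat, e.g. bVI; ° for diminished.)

I

G# is scale degree 1 in G# minor. G#–B#–D# is a major chord — the form found in G# major, not the diatonic i (G#m). Borrowed into G# minor it is written I.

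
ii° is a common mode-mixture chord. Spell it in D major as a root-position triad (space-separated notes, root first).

E G Bb

The root, E, is scale degree 2 — the same note in D major and D minor; only the chord quality changes. Stacking thirds in D minor on E gives E–G–Bb.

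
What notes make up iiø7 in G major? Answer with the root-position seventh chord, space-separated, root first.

iiø7 is built on scale degree 2, which is A in both G major and its parallel. In G minor the chord on A is A–C–Eb–G.

A C Eb G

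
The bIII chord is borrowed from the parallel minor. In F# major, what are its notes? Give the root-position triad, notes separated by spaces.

Scale degree 3 in F# major is A#. bIII uses the lowered form, A, taken from F# minor. Stacking thirds in F# minor on A gives A–C#–E.

A C# E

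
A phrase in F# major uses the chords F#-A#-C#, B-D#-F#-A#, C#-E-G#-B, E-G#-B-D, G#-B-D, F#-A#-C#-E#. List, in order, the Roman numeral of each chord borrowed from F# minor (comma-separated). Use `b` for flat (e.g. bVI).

v7, bVII7, ii°

The diatonic triads in F# major are F#, G#m, A#m, B, C#, D#m, E#dim. Of the given chords, F#–A#–C# = F#, B–D#–F#–A# = Bmaj7 and F#–A#–C#–E# = F#maj7 are diatonic. C#–E–G#–B is not: scale degree 5 in F# major carries C# (V). In F# minor the chord on that degree is C#m7, so here it functions as v7, borrowed from the parallel minor. But E–G#–B–D is foreign: the diatonic vii° on degree 7 is E#dim, whereas E7 comes from F# minor. It is labeled bVII7. G#–B–D doesn't fit — on degree 2 F# major would have G#m (ii). G#dim is the degree-2 chord of F# minor, so it is the borrowed ii°.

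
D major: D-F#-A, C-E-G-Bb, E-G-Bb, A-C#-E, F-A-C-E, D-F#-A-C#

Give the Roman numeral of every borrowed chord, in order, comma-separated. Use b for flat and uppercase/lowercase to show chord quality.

bVII7, ii°, bIIImaj7

D major has the diatonic set D, Em, F#m, G, A, Bm, C#dim. D–F#–A = D, A–C#–E = A and D–F#–A–C# = Dmaj7 all belong to that set. C–E–G–Bb is not: scale degree 7 in D major carries C#dim (vii°). In D minor the chord on that degree is C7, so here it functions as bVII7, borrowed from the parallel minor. E–G–Bb doesn't fit — on degree 2 D major would have Em (ii). Edim is the degree-2 chord of D minor, so it is the borrowed ii°. F–A–C–E is not: scale degree 3 in D major carries F#m (iii). In D minor the chord on that degree is Fmaj7, so here it functions as bIIImaj7, borrowed from the parallel minor.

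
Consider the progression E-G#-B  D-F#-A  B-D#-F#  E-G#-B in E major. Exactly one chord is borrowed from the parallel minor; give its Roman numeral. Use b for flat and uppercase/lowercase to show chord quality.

In E major the diatonic chords are E, F#m, G#m, A, B, C#m, D#dim. E–G#–B = E and B–D#–F# = B both belong to that set. But D–F#–A is foreign: the diatonic vii° on degree 7 is D#dim, whereas D comes from E minor. It is labeled bVII.

bVII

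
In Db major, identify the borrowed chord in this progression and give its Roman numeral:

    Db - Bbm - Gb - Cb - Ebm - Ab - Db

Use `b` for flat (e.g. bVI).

bVII

In Db major the diatonic chords are Db, Ebm, Fm, Gb, Ab, Bbm, Cdim. Db, Bbm, Gb, Ebm and Ab are all diatonic. Cb (Cb–Eb–Gb) doesn't fit — on degree 7 Db major would have Cdim (vii°). Cb is the degree-7 chord of Db minor, so it is the borrowed bVII.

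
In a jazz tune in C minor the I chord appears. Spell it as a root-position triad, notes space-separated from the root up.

C E G

The root, C, is scale degree 1 — the same note in C minor and C major; only the chord quality changes. Building the major chord from the parallel major on C: C–E–G.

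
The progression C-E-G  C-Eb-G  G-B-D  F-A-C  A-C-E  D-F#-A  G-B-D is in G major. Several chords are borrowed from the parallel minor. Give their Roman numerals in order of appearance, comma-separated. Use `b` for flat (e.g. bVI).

In G major the diatonic chords are G, Am, Bm, C, D, Em, F#dim. C–E–G = C, G–B–D = G, A–C–E = Am and D–F#–A = D all belong to that set. C–Eb–G is not: scale degree 4 in G major carries C (IV). In G minor the chord on that degree is Cm, so here it functions as iv, borrowed from the parallel minor. F–A–C doesn't fit — on degree 7 G major would have F#dim (vii°). F is the degree-7 chord of G minor, so it is the borrowed bVII.

iv, bVII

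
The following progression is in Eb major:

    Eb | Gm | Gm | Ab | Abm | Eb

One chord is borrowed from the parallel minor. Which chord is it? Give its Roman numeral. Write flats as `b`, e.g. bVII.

Eb major has the diatonic set Eb, Fm, Gm, Ab, Bb, Cm, Ddim. Eb, Gm and Ab are all diatonic. Abm (Ab–Cb–Eb) is not: scale degree 4 in Eb major carries Ab (IV). In Eb minor the chord on that degree is Abm, so here it functions as iv, borrowed from the parallel minor.

iv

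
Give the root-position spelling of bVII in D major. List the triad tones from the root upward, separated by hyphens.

C-E-G

bVII is built on the lowered scale degree 7. In D major degree 7 is C#; lowered it becomes C. In D minor the chord on C is C–E–G.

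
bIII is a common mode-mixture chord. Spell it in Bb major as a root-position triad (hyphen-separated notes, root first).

bIII is built on the lowered scale degree 3. In Bb major degree 3 is D; lowered it becomes Db. In Bb minor the chord on Db is Db–F–Ab.

Db-F-Ab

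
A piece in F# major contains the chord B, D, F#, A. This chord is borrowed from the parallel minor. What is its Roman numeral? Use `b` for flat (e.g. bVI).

B is scale degree 4 in F# major. The diatonic chord on degree 4 would be B (IV), but B–D–F#–A is the minor-seventh chord from F# minor. As a borrowed chord it is labeled iv7.

iv7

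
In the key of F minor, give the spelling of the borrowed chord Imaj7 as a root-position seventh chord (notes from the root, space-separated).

Imaj7 is built on scale degree 1, which is F in both F minor and its parallel. Building the major-seventh chord from the parallel major on F: F–A–C–E.

F A C E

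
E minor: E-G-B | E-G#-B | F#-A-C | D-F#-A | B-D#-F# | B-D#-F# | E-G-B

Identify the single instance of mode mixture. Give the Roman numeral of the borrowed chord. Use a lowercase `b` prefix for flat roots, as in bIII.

E minor has the diatonic set Em, F#dim, G, Am, B, C, D (with V from harmonic minor). E–G–B = Em, F#–A–C = F#dim, D–F#–A = D and B–D#–F# = B all belong to that set. E–G#–B doesn't fit — on degree 1 E minor would have Em (i). E is the degree-1 chord of E major, so it is the borrowed I.

I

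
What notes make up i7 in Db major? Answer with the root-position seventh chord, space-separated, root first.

i7 is built on scale degree 1, which is Db in both Db major and its parallel. Building the minor-seventh chord from the parallel minor on Db: Db–Fb–Ab–Cb.

Db Fb Ab Cb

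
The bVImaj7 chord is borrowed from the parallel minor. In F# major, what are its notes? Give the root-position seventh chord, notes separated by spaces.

bVImaj7 is built on the lowered scale degree 6. In F# major degree 6 is D#; lowered it becomes D. In F# minor the chord on D is D–F#–A–C#.

D F# A C#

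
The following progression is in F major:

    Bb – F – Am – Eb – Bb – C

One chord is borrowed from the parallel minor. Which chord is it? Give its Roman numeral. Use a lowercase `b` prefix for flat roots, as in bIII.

bVII

F major has the diatonic set F, Gm, Am, Bb, C, Dm, Edim. Bb, F, Am and C are all diatonic. But Eb (Eb–G–Bb) is foreign: the diatonic vii° on degree 7 is Edim, whereas Eb comes from F minor. It is labeled bVII.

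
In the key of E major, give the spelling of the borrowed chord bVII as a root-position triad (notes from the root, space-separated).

D F# A

Scale degree 7 in E major is D#. bVII uses the lowered form, D, taken from E minor. Building the major chord from the parallel minor on D: D–F#–A.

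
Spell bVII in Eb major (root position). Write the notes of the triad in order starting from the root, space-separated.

bVII is built on the lowered scale degree 7. In Eb major degree 7 is D; lowered it becomes Db. In Eb minor the chord on Db is Db–F–Ab.

Db F Ab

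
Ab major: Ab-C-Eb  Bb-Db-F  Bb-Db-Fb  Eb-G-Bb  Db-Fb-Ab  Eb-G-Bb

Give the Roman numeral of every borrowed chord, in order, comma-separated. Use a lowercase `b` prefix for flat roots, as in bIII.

Ab major has the diatonic set Ab, Bbm, Cm, Db, Eb, Fm, Gdim. Ab–C–Eb = Ab, Bb–Db–F = Bbm and Eb–G–Bb = Eb are all diatonic. Bb–Db–Fb is not: scale degree 2 in Ab major carries Bbm (ii). In Ab minor the chord on that degree is Bbdim, so here it functions as ii°, borrowed from the parallel minor. But Db–Fb–Ab is foreign: the diatonic IV on degree 4 is Db, whereas Dbm comes from Ab minor. It is labeled iv.

ii°, iv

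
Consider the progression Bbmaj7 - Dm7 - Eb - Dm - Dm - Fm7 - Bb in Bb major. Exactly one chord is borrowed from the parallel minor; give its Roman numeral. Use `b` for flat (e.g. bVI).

v7

The diatonic triads in Bb major are Bb, Cm, Dm, Eb, F, Gm, Adim. Bbmaj7, Dm7, Eb, Dm and Bb all belong to that set. Fm7 (F–Ab–C–Eb) doesn't fit — on degree 5 Bb major would have F (V). Fm7 is the degree-5 chord of Bb minor, so it is the borrowed v7.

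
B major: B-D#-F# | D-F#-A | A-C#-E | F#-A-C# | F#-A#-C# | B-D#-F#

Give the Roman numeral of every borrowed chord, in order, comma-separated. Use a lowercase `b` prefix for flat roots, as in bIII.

bIII, bVII, v

B major has the diatonic set B, C#m, D#m, E, F#, G#m, A#dim. B–D#–F# = B and F#–A#–C# = F# are both diatonic. But D–F#–A is foreign: the diatonic iii on degree 3 is D#m, whereas D comes from B minor. It is labeled bIII. But A–C#–E is foreign: the diatonic vii° on degree 7 is A#dim, whereas A comes from B minor. It is labeled bVII. F#–A–C# doesn't fit — on degree 5 B major would have F# (V). F#m is the degree-5 chord of B minor, so it is the borrowed v.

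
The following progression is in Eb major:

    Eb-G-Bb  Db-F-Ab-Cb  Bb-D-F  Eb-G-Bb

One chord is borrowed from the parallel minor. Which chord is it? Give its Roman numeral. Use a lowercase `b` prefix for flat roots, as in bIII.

Eb major has the diatonic set Eb, Fm, Gm, Ab, Bb, Cm, Ddim. Eb–G–Bb = Eb and Bb–D–F = Bb are both diatonic. Db–F–Ab–Cb doesn't fit — on degree 7 Eb major would have Ddim (vii°). Db7 is the degree-7 chord of Eb minor, so it is the borrowed bVII7.

bVII7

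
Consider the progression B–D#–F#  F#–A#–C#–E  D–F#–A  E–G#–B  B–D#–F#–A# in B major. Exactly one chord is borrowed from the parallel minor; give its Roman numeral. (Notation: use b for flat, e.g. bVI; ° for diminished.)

In B major the diatonic chords are B, C#m, D#m, E, F#, G#m, A#dim. B–D#–F# = B, F#–A#–C#–E = F#7, E–G#–B = E and B–D#–F#–A# = Bmaj7 are all diatonic. D–F#–A is not: scale degree 3 in B major carries D#m (iii). In B minor the chord on that degree is D, so here it functions as bIII, borrowed from the parallel minor.

bIII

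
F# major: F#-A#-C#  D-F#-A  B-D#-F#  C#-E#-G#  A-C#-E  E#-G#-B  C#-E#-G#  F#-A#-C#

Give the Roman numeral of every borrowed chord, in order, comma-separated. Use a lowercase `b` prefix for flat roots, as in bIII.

F# major has the diatonic set F#, G#m, A#m, B, C#, D#m, E#dim. F#–A#–C# = F#, B–D#–F# = B, C#–E#–G# = C# and E#–G#–B = E#dim are all diatonic. D–F#–A doesn't fit — on degree 6 F# major would have D#m (vi). D is the degree-6 chord of F# minor, so it is the borrowed bVI. A–C#–E doesn't fit — on degree 3 F# major would have A#m (iii). A is the degree-3 chord of F# minor, so it is the borrowed bIII.

bVI, bIII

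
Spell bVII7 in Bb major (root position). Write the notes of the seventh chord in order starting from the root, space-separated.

Scale degree 7 in Bb major is A. bVII7 uses the lowered form, Ab, taken from Bb minor. Stacking thirds in Bb minor on Ab gives Ab–C–Eb–Gb.

Ab C Eb Gb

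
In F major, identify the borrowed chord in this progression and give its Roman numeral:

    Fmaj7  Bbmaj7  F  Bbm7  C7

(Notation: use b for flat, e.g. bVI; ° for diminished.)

iv7

The diatonic triads in F major are F, Gm, Am, Bb, C, Dm, Edim. Of the given chords, Fmaj7, Bbmaj7, F and C7 are diatonic. Bbm7 (Bb–Db–F–Ab) doesn't fit — on degree 4 F major would have Bb (IV). Bbm7 is the degree-4 chord of F minor, so it is the borrowed iv7.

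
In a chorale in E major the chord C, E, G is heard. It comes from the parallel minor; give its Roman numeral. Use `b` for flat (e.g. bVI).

C is the lowered form of scale degree 6 in E major (the diatonic degree 6 is C#). The diatonic chord on degree 6 would be C#m (vi), but C–E–G is the major chord from E minor. As a borrowed chord it is labeled bVI.

bVI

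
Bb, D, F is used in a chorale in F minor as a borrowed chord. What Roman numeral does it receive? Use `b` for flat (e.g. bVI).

IV

The root Bb is the diatonic 4th degree of F minor; the borrowing shows in the chord quality. Diatonically F minor has Bbm (iv) on that degree; Bb–D–F is instead the major chord native to F major, so it takes the label IV.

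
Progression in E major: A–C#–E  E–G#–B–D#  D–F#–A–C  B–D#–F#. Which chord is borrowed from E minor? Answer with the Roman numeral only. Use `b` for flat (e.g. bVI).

In E major the diatonic chords are E, F#m, G#m, A, B, C#m, D#dim. A–C#–E = A, E–G#–B–D# = Emaj7 and B–D#–F# = B are all diatonic. But D–F#–A–C is foreign: the diatonic vii° on degree 7 is D#dim, whereas D7 comes from E minor. It is labeled bVII7.

bVII7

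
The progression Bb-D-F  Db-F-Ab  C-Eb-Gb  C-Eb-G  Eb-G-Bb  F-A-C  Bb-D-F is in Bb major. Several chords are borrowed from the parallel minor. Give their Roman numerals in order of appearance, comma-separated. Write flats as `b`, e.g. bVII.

bIII, ii°

The diatonic triads in Bb major are Bb, Cm, Dm, Eb, F, Gm, Adim. Bb–D–F = Bb, C–Eb–G = Cm, Eb–G–Bb = Eb and F–A–C = F all belong to that set. But Db–F–Ab is foreign: the diatonic iii on degree 3 is Dm, whereas Db comes from Bb minor. It is labeled bIII. But C–Eb–Gb is foreign: the diatonic ii on degree 2 is Cm, whereas Cdim comes from Bb minor. It is labeled ii°.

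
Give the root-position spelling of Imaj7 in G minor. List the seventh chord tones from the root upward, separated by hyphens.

G-B-D-F#

Imaj7 is built on scale degree 1, which is G in both G minor and its parallel. Stacking thirds in G major on G gives G–B–D–F#.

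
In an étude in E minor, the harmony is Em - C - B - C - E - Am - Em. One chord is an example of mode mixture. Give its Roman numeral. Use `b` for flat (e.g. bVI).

I

The diatonic triads in E minor (with V from harmonic minor) are Em, F#dim, G, Am, B, C, D. Em, C, B and Am all belong to that set. But E (E–G#–B) is foreign: the diatonic i on degree 1 is Em, whereas E comes from E major. It is labeled I.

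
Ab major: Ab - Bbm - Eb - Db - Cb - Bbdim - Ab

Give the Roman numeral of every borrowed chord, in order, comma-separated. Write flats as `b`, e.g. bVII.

bIII, ii°

Ab major has the diatonic set Ab, Bbm, Cm, Db, Eb, Fm, Gdim. Ab, Bbm, Eb and Db are all diatonic. Cb (Cb–Eb–Gb) is not: scale degree 3 in Ab major carries Cm (iii). In Ab minor the chord on that degree is Cb, so here it functions as bIII, borrowed from the parallel minor. Bbdim (Bb–Db–Fb) doesn't fit — on degree 2 Ab major would have Bbm (ii). Bbdim is the degree-2 chord of Ab minor, so it is the borrowed ii°.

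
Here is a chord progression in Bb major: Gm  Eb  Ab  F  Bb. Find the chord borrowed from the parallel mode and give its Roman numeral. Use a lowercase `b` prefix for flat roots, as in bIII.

In Bb major the diatonic chords are Bb, Cm, Dm, Eb, F, Gm, Adim. Gm, Eb, F and Bb are all diatonic. Ab (Ab–C–Eb) doesn't fit — on degree 7 Bb major would have Adim (vii°). Ab is the degree-7 chord of Bb minor, so it is the borrowed bVII.

bVII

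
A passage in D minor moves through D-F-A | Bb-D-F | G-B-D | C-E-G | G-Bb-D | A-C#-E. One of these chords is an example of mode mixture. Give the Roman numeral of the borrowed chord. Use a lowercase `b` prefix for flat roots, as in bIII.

IV

In D minor (with V from harmonic minor) the diatonic chords are Dm, Edim, F, Gm, A, Bb, C. D–F–A = Dm, Bb–D–F = Bb, C–E–G = C, G–Bb–D = Gm and A–C#–E = A all belong to that set. G–B–D is not: scale degree 4 in D minor carries Gm (iv). In D major the chord on that degree is G, so here it functions as IV, borrowed from the parallel major.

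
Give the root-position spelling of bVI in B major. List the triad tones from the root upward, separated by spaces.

Scale degree 6 in B major is G#. bVI uses the lowered form, G, taken from B minor. Stacking thirds in B minor on G gives G–B–D.

G B D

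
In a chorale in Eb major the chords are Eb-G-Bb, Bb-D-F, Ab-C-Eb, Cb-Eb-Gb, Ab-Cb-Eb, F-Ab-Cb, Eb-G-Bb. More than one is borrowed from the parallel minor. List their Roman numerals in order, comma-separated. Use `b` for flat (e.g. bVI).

bVI, iv, ii°

In Eb major the diatonic chords are Eb, Fm, Gm, Ab, Bb, Cm, Ddim. Of the given chords, Eb–G–Bb = Eb, Bb–D–F = Bb and Ab–C–Eb = Ab are diatonic. But Cb–Eb–Gb is foreign: the diatonic vi on degree 6 is Cm, whereas Cb comes from Eb minor. It is labeled bVI. But Ab–Cb–Eb is foreign: the diatonic IV on degree 4 is Ab, whereas Abm comes from Eb minor. It is labeled iv. F–Ab–Cb doesn't fit — on degree 2 Eb major would have Fm (ii). Fdim is the degree-2 chord of Eb minor, so it is the borrowed ii°.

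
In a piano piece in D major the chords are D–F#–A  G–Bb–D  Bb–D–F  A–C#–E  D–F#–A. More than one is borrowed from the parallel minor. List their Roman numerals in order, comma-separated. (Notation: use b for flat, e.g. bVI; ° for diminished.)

iv, bVI

In D major the diatonic chords are D, Em, F#m, G, A, Bm, C#dim. D–F#–A = D and A–C#–E = A are both diatonic. G–Bb–D is not: scale degree 4 in D major carries G (IV). In D minor the chord on that degree is Gm, so here it functions as iv, borrowed from the parallel minor. Bb–D–F is not: scale degree 6 in D major carries Bm (vi). In D minor the chord on that degree is Bb, so here it functions as bVI, borrowed from the parallel minor.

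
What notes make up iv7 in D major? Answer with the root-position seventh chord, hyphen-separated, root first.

iv7 is built on scale degree 4, which is G in both D major and its parallel. Building the minor-seventh chord from the parallel minor on G: G–Bb–D–F.

G-Bb-D-F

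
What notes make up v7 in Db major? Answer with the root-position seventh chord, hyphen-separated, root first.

v7 is built on scale degree 5, which is Ab in both Db major and its parallel. In Db minor the chord on Ab is Ab–Cb–Eb–Gb.

Ab-Cb-Eb-Gb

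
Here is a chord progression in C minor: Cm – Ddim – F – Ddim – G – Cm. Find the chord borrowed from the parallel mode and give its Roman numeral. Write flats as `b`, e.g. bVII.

C minor has the diatonic set Cm, Ddim, Eb, Fm, G, Ab, Bb (with V from harmonic minor). Of the given chords, Cm, Ddim and G are diatonic. But F (F–A–C) is foreign: the diatonic iv on degree 4 is Fm, whereas F comes from C major. It is labeled IV.

IV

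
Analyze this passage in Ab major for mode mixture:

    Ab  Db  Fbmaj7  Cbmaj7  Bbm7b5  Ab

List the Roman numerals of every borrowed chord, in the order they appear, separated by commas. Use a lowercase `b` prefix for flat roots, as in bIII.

bVImaj7, bIIImaj7, iiø7

In Ab major the diatonic chords are Ab, Bbm, Cm, Db, Eb, Fm, Gdim. Ab and Db both belong to that set. Fbmaj7 (Fb–Ab–Cb–Eb) doesn't fit — on degree 6 Ab major would have Fm (vi). Fbmaj7 is the degree-6 chord of Ab minor, so it is the borrowed bVImaj7. But Cbmaj7 (Cb–Eb–Gb–Bb) is foreign: the diatonic iii on degree 3 is Cm, whereas Cbmaj7 comes from Ab minor. It is labeled bIIImaj7. Bbm7b5 (Bb–Db–Fb–Ab) is not: scale degree 2 in Ab major carries Bbm (ii). In Ab minor the chord on that degree is Bbm7b5, so here it functions as iiø7, borrowed from the parallel minor.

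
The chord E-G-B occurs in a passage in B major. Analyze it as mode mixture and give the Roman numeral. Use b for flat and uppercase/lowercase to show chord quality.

The root E is the diatonic 4th degree of B major; the borrowing shows in the chord quality. E–G–B is a minor chord — the form found in B minor, not the diatonic IV (E). Borrowed into B major it is written iv.

iv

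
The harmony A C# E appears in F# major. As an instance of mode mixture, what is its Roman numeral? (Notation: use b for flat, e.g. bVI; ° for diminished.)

In F# major scale degree 3 is A#; A is its lowered form, from F# minor. A–C#–E is a major chord — the form found in F# minor, not the diatonic iii (A#m). Borrowed into F# major it is written bIII.

bIII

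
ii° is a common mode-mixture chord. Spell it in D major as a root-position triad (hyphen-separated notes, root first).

E-G-Bb

The root, E, is scale degree 2 — the same note in D major and D minor; only the chord quality changes. Building the diminished chord from the parallel minor on E: E–G–Bb.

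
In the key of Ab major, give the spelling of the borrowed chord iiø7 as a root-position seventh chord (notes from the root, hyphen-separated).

The root, Bb, is scale degree 2 — the same note in Ab major and Ab minor; only the chord quality changes. Stacking thirds in Ab minor on Bb gives Bb–Db–Fb–Ab.

Bb-Db-Fb-Ab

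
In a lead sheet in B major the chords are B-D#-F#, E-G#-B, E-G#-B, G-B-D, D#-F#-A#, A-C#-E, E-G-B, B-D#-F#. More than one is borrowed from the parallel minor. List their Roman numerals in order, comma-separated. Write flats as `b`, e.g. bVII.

The diatonic triads in B major are B, C#m, D#m, E, F#, G#m, A#dim. B–D#–F# = B, E–G#–B = E and D#–F#–A# = D#m are all diatonic. G–B–D is not: scale degree 6 in B major carries G#m (vi). In B minor the chord on that degree is G, so here it functions as bVI, borrowed from the parallel minor. But A–C#–E is foreign: the diatonic vii° on degree 7 is A#dim, whereas A comes from B minor. It is labeled bVII. E–G–B is not: scale degree 4 in B major carries E (IV). In B minor the chord on that degree is Em, so here it functions as iv, borrowed from the parallel minor.

bVI, bVII, iv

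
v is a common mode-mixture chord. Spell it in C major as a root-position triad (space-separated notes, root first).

The root, G, is scale degree 5 — the same note in C major and C minor; only the chord quality changes. In C minor the chord on G is G–Bb–D.

G Bb D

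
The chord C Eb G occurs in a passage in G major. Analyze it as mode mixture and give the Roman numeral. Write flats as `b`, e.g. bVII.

The root C is the diatonic 4th degree of G major; the borrowing shows in the chord quality. C–Eb–G is a minor chord — the form found in G minor, not the diatonic IV (C). Borrowed into G major it is written iv.

iv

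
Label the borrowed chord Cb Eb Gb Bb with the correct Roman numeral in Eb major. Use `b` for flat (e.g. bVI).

Cb is the lowered form of scale degree 6 in Eb major (the diatonic degree 6 is C). The diatonic chord on degree 6 would be Cm (vi), but Cb–Eb–Gb–Bb is the major-seventh chord from Eb minor. As a borrowed chord it is labeled bVImaj7.

bVImaj7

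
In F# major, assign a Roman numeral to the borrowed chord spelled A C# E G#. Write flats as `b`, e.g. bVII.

In F# major scale degree 3 is A#; A is its lowered form, from F# minor. The diatonic chord on degree 3 would be A#m (iii), but A–C#–E–G# is the major-seventh chord from F# minor. As a borrowed chord it is labeled bIIImaj7.

bIIImaj7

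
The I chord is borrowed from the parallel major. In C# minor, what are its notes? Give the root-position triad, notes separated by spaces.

I is built on scale degree 1, which is C# in both C# minor and its parallel. In C# major the chord on C# is C#–E#–G#.

C# E# G#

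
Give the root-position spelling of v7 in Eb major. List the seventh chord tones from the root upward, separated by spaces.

Bb Db F Ab

v7 is built on scale degree 5, which is Bb in both Eb major and its parallel. In Eb minor the chord on Bb is Bb–Db–F–Ab.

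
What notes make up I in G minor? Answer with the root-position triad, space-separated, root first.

The root, G, is scale degree 1 — the same note in G minor and G major; only the chord quality changes. In G major the chord on G is G–B–D.

G B D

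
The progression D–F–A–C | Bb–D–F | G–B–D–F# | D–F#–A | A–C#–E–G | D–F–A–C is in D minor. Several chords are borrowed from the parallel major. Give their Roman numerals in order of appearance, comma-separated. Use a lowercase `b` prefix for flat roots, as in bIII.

IVmaj7, I

The diatonic triads in D minor (with V from harmonic minor) are Dm, Edim, F, Gm, A, Bb, C. D–F–A–C = Dm7, Bb–D–F = Bb and A–C#–E–G = A7 are all diatonic. But G–B–D–F# is foreign: the diatonic iv on degree 4 is Gm, whereas Gmaj7 comes from D major. It is labeled IVmaj7. But D–F#–A is foreign: the diatonic i on degree 1 is Dm, whereas D comes from D major. It is labeled I.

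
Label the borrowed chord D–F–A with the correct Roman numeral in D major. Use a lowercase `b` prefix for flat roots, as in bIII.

i

D is scale degree 1 in D major. Diatonically D major has D (I) on that degree; D–F–A is instead the minor chord native to D minor, so it takes the label i.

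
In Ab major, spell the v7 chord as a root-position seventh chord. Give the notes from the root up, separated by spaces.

v7 is built on scale degree 5, which is Eb in both Ab major and its parallel. In Ab minor the chord on Eb is Eb–Gb–Bb–Db.

Eb Gb Bb Db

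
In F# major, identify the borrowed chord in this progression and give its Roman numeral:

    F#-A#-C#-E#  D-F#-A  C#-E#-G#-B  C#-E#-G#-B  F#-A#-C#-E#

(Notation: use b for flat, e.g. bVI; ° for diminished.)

In F# major the diatonic chords are F#, G#m, A#m, B, C#, D#m, E#dim. F#–A#–C#–E# = F#maj7 and C#–E#–G#–B = C#7 are both diatonic. D–F#–A doesn't fit — on degree 6 F# major would have D#m (vi). D is the degree-6 chord of F# minor, so it is the borrowed bVI.

bVI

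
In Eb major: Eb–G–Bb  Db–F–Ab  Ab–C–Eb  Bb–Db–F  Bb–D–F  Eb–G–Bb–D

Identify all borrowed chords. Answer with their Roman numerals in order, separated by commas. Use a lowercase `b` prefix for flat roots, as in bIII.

bVII, v

Eb major has the diatonic set Eb, Fm, Gm, Ab, Bb, Cm, Ddim. Eb–G–Bb = Eb, Ab–C–Eb = Ab, Bb–D–F = Bb and Eb–G–Bb–D = Ebmaj7 all belong to that set. Db–F–Ab is not: scale degree 7 in Eb major carries Ddim (vii°). In Eb minor the chord on that degree is Db, so here it functions as bVII, borrowed from the parallel minor. Bb–Db–F doesn't fit — on degree 5 Eb major would have Bb (V). Bbm is the degree-5 chord of Eb minor, so it is the borrowed v.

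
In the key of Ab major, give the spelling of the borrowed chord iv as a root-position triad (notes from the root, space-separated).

iv is built on scale degree 4, which is Db in both Ab major and its parallel. In Ab minor the chord on Db is Db–Fb–Ab.

Db Fb Ab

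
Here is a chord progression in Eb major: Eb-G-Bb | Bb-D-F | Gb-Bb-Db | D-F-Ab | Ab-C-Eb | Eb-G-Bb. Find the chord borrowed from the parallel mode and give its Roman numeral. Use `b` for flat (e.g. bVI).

The diatonic triads in Eb major are Eb, Fm, Gm, Ab, Bb, Cm, Ddim. Of the given chords, Eb–G–Bb = Eb, Bb–D–F = Bb, D–F–Ab = Ddim and Ab–C–Eb = Ab are diatonic. Gb–Bb–Db doesn't fit — on degree 3 Eb major would have Gm (iii). Gb is the degree-3 chord of Eb minor, so it is the borrowed bIII.

bIII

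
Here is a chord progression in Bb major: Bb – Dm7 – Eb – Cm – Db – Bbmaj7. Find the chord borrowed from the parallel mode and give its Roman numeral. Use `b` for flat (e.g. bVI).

bIII

In Bb major the diatonic chords are Bb, Cm, Dm, Eb, F, Gm, Adim. Bb, Dm7, Eb, Cm and Bbmaj7 are all diatonic. Db (Db–F–Ab) is not: scale degree 3 in Bb major carries Dm (iii). In Bb minor the chord on that degree is Db, so here it functions as bIII, borrowed from the parallel minor.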